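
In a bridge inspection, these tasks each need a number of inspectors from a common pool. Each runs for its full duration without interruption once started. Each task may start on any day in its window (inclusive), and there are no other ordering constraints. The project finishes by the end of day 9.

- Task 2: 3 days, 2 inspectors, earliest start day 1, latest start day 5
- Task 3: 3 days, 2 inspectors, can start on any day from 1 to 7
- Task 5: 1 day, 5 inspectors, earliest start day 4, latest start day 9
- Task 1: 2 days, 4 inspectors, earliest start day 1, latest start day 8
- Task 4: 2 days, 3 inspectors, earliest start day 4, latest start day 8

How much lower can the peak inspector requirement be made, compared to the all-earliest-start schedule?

Early-start peak: d1:8  d2:8  d3:4  d4:8  d5:3  d6:0  d7:0  d8:0  d9:0 ⇒ 8.
Leveled (Task 2@1, Task 3@1, Task 5@4, Task 1@5, Task 4@7): d1:4  d2:4  d3:4  d4:5  d5:4  d6:4  d7:3  d8:3  d9:0 ⇒ 5.
Reduction 8 − 5 = 3.

3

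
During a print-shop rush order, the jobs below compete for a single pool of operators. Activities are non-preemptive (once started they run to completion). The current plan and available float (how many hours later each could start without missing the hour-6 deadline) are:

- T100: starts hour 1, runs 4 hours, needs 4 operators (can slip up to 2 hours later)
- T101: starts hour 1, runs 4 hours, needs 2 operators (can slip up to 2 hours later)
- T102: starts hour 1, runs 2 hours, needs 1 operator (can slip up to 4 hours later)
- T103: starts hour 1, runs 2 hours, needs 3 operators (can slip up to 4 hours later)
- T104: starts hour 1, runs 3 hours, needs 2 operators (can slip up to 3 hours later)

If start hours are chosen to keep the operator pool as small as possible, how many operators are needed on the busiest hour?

8

Early-start (T100@1, T101@1, T102@1, T103@1, T104@1) gives peak 12: h1:12  h2:12  h3:8  h4:6  h5:0  h6:0.
Shift T103→5, T104→3.
Schedule T100@1, T101@1, T102@1, T103@5, T104@3: h1:7  h2:7  h3:8  h4:8  h5:5  h6:3 — peak 8.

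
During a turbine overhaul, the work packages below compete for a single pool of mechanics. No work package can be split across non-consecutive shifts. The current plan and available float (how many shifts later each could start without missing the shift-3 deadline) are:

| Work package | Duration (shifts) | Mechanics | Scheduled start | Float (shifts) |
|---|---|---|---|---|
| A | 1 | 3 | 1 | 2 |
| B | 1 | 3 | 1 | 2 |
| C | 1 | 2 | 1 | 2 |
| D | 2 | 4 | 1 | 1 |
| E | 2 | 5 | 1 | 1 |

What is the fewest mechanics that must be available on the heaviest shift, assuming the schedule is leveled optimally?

Early-start (A@1, B@1, C@1, D@1, E@1) gives peak 17: s1:17  s2:9  s3:0.
Shift D→2, E→2.
Schedule A@1, B@1, C@1, D@2, E@2: s1:8  s2:9  s3:9 — peak 9.
Total mechanic-shifts = 26 over 3 shifts ⇒ peak ≥ ⌈26/3⌉ = 9, so 9 is optimal.

9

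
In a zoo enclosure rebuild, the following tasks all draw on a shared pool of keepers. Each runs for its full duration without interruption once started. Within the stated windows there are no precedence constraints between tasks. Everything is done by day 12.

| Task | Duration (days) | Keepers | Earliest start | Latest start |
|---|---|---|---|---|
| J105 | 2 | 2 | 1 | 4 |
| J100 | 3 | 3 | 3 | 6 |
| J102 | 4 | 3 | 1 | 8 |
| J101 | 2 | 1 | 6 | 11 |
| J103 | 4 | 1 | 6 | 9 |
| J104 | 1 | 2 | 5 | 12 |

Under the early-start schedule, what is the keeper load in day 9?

At early start, day 9 has: J103.
Demand: 1 = 1.

1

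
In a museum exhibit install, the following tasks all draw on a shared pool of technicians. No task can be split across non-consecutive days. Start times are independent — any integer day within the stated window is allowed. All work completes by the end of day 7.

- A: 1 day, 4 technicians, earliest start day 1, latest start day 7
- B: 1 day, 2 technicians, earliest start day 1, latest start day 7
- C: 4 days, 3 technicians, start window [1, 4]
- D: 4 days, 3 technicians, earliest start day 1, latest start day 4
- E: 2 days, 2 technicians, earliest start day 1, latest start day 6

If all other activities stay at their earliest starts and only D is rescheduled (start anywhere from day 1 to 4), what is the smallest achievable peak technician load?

11

D@1: d1:14  d2:8  d3:6  d4:6  d5:0  d6:0  d7:0 → peak 14
D@2: d1:11  d2:8  d3:6  d4:6  d5:3  d6:0  d7:0 → peak 11
D@3: d1:11  d2:5  d3:6  d4:6  d5:3  d6:3  d7:0 → peak 11
D@4: d1:11  d2:5  d3:3  d4:6  d5:3  d6:3  d7:3 → peak 11
Best is D@2, peak 11.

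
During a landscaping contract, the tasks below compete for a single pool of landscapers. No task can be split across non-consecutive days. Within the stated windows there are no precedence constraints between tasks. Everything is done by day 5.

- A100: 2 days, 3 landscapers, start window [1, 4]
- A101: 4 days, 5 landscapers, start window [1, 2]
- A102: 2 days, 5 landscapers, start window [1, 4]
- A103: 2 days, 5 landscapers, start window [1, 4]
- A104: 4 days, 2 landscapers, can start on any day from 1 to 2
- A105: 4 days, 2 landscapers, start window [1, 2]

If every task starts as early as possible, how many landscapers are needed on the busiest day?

Early-start schedule: A100@1, A101@1, A102@1, A103@1, A104@1, A105@1.
Load per day: day 1: 22, day 2: 22, day 3: 9, day 4: 9, day 5: 0.
Peak is 22.

22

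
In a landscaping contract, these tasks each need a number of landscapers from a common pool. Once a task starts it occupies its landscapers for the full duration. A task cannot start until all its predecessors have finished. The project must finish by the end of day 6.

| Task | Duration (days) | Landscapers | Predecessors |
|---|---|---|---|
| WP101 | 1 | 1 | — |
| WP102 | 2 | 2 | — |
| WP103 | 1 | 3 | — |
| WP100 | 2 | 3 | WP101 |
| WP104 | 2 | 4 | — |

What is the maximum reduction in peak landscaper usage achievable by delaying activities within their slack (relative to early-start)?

5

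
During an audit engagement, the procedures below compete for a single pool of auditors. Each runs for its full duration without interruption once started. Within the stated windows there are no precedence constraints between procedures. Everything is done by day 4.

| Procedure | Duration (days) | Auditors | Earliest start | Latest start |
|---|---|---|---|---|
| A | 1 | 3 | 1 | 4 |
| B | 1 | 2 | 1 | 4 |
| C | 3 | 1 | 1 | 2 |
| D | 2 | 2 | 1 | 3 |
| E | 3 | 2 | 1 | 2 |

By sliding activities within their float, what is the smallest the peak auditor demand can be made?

Early-start (A@1, B@1, C@1, D@1, E@1) gives peak 10: d1:10  d2:5  d3:3  d4:0.
Shift C→2, D→2, E→2.
Schedule A@1, B@1, C@2, D@2, E@2: d1:5  d2:5  d3:5  d4:3 — peak 5.
Total auditor-days = 18 over 4 days ⇒ peak ≥ ⌈18/4⌉ = 5, so 5 is optimal.

5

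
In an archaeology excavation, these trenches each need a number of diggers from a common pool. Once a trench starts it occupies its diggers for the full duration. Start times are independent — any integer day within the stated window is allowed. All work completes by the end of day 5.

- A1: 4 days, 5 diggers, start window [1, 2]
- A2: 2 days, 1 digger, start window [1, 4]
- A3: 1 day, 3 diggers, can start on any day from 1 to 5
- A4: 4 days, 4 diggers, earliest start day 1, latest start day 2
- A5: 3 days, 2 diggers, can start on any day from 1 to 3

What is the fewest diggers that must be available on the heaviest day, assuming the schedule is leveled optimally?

Early-start (A1@1, A2@1, A3@1, A4@1, A5@1) gives peak 15: d1:15  d2:12  d3:11  d4:9  d5:0.
Shift A4→2, A5→3.
Schedule A1@1, A2@1, A3@1, A4@2, A5@3: d1:9  d2:10  d3:11  d4:11  d5:6 — peak 11.

11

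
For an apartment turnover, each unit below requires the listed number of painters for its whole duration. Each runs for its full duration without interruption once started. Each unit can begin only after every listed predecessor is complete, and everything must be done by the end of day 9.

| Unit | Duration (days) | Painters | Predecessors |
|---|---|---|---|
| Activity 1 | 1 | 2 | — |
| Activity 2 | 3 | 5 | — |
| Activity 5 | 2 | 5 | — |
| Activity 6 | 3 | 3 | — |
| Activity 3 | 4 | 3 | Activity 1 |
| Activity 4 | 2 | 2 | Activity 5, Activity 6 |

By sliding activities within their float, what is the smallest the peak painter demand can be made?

7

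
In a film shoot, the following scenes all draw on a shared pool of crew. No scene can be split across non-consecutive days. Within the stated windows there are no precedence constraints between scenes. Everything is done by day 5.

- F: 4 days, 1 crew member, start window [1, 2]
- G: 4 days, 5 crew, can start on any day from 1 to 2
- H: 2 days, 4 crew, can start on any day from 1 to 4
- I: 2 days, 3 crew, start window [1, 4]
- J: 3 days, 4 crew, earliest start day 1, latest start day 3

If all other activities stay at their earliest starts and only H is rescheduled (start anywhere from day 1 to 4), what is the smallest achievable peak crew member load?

H@1: d1:17  d2:17  d3:10  d4:6  d5:0 → peak 17
H@2: d1:13  d2:17  d3:14  d4:6  d5:0 → peak 17
H@3: d1:13  d2:13  d3:14  d4:10  d5:0 → peak 14
H@4: d1:13  d2:13  d3:10  d4:10  d5:4 → peak 13
Best is H@4, peak 13.

13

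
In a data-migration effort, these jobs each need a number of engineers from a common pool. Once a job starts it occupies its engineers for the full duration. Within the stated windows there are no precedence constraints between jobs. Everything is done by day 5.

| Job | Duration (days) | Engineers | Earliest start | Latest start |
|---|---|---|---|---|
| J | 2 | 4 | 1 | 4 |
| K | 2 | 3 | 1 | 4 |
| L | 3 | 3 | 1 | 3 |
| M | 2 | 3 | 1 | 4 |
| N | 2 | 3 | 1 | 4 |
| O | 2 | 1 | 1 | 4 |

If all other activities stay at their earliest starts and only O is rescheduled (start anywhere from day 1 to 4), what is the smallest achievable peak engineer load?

16

O@1: d1:17  d2:17  d3:3  d4:0  d5:0 → peak 17
O@2: d1:16  d2:17  d3:4  d4:0  d5:0 → peak 17
O@3: d1:16  d2:16  d3:4  d4:1  d5:0 → peak 16
O@4: d1:16  d2:16  d3:3  d4:1  d5:1 → peak 16
Best is O@3, peak 16.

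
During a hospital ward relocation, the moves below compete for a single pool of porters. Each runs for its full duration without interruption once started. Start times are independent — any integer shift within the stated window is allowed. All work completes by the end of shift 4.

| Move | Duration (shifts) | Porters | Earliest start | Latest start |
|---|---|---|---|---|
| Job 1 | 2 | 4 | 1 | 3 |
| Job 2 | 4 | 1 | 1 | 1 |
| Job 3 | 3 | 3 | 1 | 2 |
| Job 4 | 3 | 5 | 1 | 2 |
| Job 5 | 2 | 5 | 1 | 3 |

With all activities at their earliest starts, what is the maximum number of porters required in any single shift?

18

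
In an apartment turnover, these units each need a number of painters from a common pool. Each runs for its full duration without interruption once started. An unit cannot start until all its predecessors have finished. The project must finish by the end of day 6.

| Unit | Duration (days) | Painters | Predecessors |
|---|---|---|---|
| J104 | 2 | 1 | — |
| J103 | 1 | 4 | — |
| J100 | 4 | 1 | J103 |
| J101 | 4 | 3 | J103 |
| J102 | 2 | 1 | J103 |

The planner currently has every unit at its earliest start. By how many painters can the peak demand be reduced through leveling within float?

Early-start peak: d1:5  d2:6  d3:5  d4:4  d5:4  d6:0 ⇒ 6.
Leveled (J104@1, J103@1, J100@2, J101@2, J102@3): d1:5  d2:5  d3:5  d4:5  d5:4  d6:0 ⇒ 5.
Reduction 6 − 5 = 1.

1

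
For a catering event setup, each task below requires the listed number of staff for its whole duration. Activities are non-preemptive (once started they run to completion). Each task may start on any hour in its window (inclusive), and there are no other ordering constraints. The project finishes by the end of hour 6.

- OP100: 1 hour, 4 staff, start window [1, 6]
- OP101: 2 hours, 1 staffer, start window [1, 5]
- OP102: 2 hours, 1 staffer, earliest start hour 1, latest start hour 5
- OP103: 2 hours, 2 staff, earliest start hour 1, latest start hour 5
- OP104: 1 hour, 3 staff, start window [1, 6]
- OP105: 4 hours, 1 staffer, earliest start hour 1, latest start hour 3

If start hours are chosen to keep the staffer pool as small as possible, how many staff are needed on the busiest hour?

4

Early-start (OP100@1, OP101@1, OP102@1, OP103@1, OP104@1, OP105@1) gives peak 12: h1:12  h2:5  h3:1  h4:1  h5:0  h6:0.
Shift OP101→2, OP102→2, OP103→4, OP104→6, OP105→2.
Schedule OP100@1, OP101@2, OP102@2, OP103@4, OP104@6, OP105@2: h1:4  h2:3  h3:3  h4:3  h5:3  h6:3 — peak 4.
Total staffer-hours = 19 over 6 hours ⇒ peak ≥ ⌈19/6⌉ = 4, so 4 is optimal.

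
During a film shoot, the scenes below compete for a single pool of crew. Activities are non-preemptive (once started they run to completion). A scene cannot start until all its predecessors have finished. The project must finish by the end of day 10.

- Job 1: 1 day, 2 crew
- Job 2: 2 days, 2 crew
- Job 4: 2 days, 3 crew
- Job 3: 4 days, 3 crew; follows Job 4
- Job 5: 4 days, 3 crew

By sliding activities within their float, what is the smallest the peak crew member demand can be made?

5

Early-start (Job 1@1, Job 2@1, Job 4@1, Job 3@3, Job 5@1) gives peak 10: d1:10  d2:8  d3:6  d4:6  d5:3  d6:3  d7:0  d8:0  d9:0  d10:0.
Shift Job 2→2, Job 5→7.
Schedule Job 1@1, Job 2@2, Job 4@1, Job 3@3, Job 5@7: d1:5  d2:5  d3:5  d4:3  d5:3  d6:3  d7:3  d8:3  d9:3  d10:3 — peak 5.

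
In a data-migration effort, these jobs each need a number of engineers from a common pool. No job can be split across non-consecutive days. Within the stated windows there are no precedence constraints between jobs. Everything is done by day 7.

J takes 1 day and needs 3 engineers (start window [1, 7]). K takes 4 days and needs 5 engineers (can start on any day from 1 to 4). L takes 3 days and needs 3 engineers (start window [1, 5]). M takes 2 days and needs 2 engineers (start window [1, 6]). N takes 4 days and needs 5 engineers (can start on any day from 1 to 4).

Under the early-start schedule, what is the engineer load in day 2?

At early start, day 2 has: K, L, M, N.
Demand: 5 + 3 + 2 + 5 = 15.

15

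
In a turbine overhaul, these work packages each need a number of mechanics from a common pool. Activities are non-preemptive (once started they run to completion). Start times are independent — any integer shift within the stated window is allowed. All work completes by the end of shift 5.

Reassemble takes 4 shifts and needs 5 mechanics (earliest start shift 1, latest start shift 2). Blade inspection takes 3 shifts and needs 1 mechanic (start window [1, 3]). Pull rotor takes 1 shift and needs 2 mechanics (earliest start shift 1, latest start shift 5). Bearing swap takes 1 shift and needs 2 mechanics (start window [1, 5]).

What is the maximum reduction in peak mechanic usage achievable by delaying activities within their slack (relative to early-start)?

Early-start peak: s1:10  s2:6  s3:6  s4:5  s5:0 ⇒ 10.
Leveled (Reassemble@1, Blade inspection@1, Pull rotor@5, Bearing swap@5): s1:6  s2:6  s3:6  s4:5  s5:4 ⇒ 6.
Reduction 10 − 6 = 4.

4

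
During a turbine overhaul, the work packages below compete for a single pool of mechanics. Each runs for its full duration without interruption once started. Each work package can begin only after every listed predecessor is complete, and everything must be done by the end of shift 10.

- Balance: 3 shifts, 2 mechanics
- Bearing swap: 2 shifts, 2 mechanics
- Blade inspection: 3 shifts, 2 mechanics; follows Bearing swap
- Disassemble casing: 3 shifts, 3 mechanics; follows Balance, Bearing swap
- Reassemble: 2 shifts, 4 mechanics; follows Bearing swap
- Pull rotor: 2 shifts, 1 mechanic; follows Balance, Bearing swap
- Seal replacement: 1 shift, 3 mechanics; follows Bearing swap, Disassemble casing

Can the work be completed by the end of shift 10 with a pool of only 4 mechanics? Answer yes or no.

The minimum achievable peak is 5; 4 < 5, so no feasible schedule stays within the cap.

no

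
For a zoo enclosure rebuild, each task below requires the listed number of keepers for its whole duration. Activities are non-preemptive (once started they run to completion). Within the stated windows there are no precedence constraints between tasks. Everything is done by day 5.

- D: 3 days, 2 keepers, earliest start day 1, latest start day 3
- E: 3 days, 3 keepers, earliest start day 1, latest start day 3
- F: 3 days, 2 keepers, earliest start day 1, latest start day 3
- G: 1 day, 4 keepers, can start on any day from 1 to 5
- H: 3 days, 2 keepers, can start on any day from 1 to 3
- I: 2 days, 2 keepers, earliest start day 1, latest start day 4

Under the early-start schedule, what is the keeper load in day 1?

At early start, day 1 has: D, E, F, G, H, I.
Demand: 2 + 3 + 2 + 4 + 2 + 2 = 15.

15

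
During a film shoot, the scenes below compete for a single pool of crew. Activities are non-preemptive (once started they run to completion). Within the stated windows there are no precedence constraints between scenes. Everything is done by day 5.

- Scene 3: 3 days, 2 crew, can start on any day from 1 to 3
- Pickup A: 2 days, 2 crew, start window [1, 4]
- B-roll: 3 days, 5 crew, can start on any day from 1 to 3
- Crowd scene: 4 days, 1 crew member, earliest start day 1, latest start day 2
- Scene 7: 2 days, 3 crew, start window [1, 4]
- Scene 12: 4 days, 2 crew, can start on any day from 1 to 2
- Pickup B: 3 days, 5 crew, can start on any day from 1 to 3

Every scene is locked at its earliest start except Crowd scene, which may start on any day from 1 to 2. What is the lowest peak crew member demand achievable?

20

Crowd scene@1: d1:20  d2:20  d3:15  d4:3  d5:0 → peak 20
Crowd scene@2: d1:19  d2:20  d3:15  d4:3  d5:1 → peak 20
Best is Crowd scene@1, peak 20.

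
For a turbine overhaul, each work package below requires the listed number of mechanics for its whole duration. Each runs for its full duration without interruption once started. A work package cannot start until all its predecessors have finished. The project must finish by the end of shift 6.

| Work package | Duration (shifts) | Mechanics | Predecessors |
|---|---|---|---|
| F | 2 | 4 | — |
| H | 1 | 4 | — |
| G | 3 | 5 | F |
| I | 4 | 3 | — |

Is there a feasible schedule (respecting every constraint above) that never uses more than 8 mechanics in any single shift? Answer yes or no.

yes

Schedule F@1, H@1, G@3, I@2: s1:8  s2:7  s3:8  s4:8  s5:8  s6:0 — peak 8 ≤ 8.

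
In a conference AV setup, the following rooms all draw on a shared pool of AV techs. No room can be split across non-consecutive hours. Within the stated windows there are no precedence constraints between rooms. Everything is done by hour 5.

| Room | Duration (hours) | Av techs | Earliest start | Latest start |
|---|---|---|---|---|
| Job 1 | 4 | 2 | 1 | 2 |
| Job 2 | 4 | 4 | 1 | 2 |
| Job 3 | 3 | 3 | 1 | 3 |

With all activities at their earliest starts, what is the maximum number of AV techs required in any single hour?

9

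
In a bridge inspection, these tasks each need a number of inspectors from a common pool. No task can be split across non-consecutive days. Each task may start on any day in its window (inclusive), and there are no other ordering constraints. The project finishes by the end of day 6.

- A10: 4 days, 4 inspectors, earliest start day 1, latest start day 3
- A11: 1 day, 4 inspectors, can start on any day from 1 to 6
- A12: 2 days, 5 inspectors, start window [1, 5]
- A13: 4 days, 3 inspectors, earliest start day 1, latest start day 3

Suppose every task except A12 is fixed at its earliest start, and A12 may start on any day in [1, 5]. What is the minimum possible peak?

11

A12@1: d1:16  d2:12  d3:7  d4:7  d5:0  d6:0 → peak 16
A12@2: d1:11  d2:12  d3:12  d4:7  d5:0  d6:0 → peak 12
A12@3: d1:11  d2:7  d3:12  d4:12  d5:0  d6:0 → peak 12
A12@4: d1:11  d2:7  d3:7  d4:12  d5:5  d6:0 → peak 12
A12@5: d1:11  d2:7  d3:7  d4:7  d5:5  d6:5 → peak 11
Best is A12@5, peak 11.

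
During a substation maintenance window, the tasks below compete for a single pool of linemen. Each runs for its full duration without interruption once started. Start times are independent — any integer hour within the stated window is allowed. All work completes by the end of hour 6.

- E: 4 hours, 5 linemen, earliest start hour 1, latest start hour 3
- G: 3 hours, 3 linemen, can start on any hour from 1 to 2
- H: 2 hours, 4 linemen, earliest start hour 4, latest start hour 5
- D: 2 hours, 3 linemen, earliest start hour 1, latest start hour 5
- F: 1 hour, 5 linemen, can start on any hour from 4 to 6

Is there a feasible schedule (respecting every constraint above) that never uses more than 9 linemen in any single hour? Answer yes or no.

yes

Schedule E@1, G@1, H@4, D@5, F@6: h1:8  h2:8  h3:8  h4:9  h5:7  h6:8 — peak 9 ≤ 9.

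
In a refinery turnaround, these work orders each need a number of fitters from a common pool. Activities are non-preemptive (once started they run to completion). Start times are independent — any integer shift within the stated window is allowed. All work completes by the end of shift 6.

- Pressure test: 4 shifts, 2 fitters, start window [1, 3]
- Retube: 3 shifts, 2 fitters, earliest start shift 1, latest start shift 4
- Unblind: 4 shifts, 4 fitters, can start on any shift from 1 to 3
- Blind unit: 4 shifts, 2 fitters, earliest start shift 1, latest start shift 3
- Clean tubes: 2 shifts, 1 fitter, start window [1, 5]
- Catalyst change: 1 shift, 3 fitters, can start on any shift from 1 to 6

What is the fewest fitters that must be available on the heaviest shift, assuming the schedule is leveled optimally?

Early-start (Pressure test@1, Retube@1, Unblind@1, Blind unit@1, Clean tubes@1, Catalyst change@1) gives peak 14: s1:14  s2:11  s3:10  s4:8  s5:0  s6:0.
Shift Clean tubes→4, Catalyst change→5.
Schedule Pressure test@1, Retube@1, Unblind@1, Blind unit@1, Clean tubes@4, Catalyst change@5: s1:10  s2:10  s3:10  s4:9  s5:4  s6:0 — peak 10.

10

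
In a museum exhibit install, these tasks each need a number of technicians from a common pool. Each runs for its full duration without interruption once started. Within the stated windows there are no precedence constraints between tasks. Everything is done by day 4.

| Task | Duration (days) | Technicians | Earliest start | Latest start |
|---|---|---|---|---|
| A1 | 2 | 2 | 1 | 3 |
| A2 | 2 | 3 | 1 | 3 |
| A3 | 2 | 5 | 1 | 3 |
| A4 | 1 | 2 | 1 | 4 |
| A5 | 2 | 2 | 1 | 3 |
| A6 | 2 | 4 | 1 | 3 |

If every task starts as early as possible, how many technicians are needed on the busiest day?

Early-start schedule: A1@1, A2@1, A3@1, A4@1, A5@1, A6@1.
Load per day: day 1: 18, day 2: 16, day 3: 0, day 4: 0.
Peak is 18.

18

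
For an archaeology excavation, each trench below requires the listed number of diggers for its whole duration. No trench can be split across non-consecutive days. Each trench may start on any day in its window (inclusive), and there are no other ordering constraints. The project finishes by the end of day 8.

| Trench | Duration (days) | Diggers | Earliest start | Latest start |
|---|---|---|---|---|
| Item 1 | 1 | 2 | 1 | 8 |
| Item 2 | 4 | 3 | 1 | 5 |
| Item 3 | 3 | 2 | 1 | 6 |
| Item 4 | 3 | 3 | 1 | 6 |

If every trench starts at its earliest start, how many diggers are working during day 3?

8

At early start, day 3 has: Item 2, Item 3, Item 4.
Demand: 3 + 2 + 3 = 8.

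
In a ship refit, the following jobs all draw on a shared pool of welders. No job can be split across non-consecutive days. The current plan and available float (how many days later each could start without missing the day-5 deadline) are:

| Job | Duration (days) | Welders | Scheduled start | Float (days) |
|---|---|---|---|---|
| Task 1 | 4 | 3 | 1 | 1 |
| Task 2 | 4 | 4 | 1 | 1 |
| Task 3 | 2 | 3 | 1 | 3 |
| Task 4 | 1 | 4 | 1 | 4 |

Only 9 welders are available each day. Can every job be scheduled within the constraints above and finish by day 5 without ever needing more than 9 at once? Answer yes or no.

no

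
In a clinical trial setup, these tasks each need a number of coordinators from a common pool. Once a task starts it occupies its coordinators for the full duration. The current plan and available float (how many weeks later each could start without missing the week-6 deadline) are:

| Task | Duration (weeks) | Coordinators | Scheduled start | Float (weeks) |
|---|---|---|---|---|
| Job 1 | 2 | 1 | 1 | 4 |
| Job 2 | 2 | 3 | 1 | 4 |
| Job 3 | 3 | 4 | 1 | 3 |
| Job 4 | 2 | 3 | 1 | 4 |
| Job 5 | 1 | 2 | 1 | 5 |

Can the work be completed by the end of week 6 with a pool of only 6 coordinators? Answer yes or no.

yes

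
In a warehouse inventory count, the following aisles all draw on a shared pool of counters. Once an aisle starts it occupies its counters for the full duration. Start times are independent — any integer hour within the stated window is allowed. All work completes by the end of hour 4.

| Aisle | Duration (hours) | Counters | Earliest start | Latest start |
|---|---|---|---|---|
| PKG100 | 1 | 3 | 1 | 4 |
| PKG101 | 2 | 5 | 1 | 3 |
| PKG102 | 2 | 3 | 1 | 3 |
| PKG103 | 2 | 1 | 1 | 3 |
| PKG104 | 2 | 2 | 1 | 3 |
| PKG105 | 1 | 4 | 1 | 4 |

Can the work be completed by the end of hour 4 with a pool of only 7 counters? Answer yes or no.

Total counter-hours = 29; over 4 hours the average is 29/4 > 7, so some hour must exceed 7.

no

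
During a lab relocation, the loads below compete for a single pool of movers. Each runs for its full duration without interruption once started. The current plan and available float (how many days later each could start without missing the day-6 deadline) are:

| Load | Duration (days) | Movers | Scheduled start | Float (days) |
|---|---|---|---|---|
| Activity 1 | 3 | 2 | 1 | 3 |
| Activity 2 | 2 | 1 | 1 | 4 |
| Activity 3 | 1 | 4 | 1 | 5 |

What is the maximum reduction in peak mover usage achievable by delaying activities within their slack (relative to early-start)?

Early-start peak: d1:7  d2:3  d3:2  d4:0  d5:0  d6:0 ⇒ 7.
Leveled (Activity 1@1, Activity 2@1, Activity 3@4): d1:3  d2:3  d3:2  d4:4  d5:0  d6:0 ⇒ 4.
Reduction 7 − 4 = 3.

3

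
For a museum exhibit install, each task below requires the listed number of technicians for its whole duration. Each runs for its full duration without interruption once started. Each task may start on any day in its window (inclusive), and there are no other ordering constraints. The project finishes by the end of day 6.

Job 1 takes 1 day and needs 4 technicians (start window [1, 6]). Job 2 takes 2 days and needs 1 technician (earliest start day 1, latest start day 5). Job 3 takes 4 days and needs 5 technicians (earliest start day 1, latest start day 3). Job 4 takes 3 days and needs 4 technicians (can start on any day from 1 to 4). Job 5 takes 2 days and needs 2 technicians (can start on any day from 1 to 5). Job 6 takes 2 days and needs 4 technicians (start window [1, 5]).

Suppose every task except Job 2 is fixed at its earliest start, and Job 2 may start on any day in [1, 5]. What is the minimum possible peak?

Job 2@1: d1:20  d2:16  d3:9  d4:5  d5:0  d6:0 → peak 20
Job 2@2: d1:19  d2:16  d3:10  d4:5  d5:0  d6:0 → peak 19
Job 2@3: d1:19  d2:15  d3:10  d4:6  d5:0  d6:0 → peak 19
Job 2@4: d1:19  d2:15  d3:9  d4:6  d5:1  d6:0 → peak 19
Job 2@5: d1:19  d2:15  d3:9  d4:5  d5:1  d6:1 → peak 19
Best is Job 2@2, peak 19.

19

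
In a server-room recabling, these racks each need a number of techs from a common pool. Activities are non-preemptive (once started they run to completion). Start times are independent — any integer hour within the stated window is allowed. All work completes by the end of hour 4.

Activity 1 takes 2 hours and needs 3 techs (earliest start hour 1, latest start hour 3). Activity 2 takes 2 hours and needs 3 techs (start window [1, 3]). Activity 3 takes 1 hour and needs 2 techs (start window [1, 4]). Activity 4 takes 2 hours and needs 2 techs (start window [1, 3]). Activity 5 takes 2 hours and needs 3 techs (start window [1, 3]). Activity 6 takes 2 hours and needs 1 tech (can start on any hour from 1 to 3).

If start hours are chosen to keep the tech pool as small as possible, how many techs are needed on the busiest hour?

7

Early-start (Activity 1@1, Activity 2@1, Activity 3@1, Activity 4@1, Activity 5@1, Activity 6@1) gives peak 14: h1:14  h2:12  h3:0  h4:0.
Shift Activity 3→3, Activity 4→3, Activity 5→3.
Schedule Activity 1@1, Activity 2@1, Activity 3@3, Activity 4@3, Activity 5@3, Activity 6@1: h1:7  h2:7  h3:7  h4:5 — peak 7.
Total tech-hours = 26 over 4 hours ⇒ peak ≥ ⌈26/4⌉ = 7, so 7 is optimal.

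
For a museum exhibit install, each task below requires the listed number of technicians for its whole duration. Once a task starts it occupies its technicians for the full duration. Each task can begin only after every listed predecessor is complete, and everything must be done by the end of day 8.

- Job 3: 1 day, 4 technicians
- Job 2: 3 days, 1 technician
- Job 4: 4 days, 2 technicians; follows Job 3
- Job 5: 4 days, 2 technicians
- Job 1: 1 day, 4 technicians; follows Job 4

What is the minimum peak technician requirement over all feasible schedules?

5

Early-start (Job 3@1, Job 2@1, Job 4@2, Job 5@1, Job 1@6) gives peak 7: d1:7  d2:5  d3:5  d4:4  d5:2  d6:4  d7:0  d8:0.
Shift Job 5→2.
Schedule Job 3@1, Job 2@1, Job 4@2, Job 5@2, Job 1@6: d1:5  d2:5  d3:5  d4:4  d5:4  d6:4  d7:0  d8:0 — peak 5.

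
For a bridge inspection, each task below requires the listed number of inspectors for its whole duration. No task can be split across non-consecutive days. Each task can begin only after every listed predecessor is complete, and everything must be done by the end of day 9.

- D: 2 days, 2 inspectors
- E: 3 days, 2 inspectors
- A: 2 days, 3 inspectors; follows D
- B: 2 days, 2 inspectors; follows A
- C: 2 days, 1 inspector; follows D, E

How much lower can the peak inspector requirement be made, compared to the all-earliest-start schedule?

Early-start peak: d1:4  d2:4  d3:5  d4:4  d5:3  d6:2  d7:0  d8:0  d9:0 ⇒ 5.
Leveled (D@1, E@3, A@6, B@8, C@8): d1:2  d2:2  d3:2  d4:2  d5:2  d6:3  d7:3  d8:3  d9:3 ⇒ 3.
Reduction 5 − 3 = 2.

2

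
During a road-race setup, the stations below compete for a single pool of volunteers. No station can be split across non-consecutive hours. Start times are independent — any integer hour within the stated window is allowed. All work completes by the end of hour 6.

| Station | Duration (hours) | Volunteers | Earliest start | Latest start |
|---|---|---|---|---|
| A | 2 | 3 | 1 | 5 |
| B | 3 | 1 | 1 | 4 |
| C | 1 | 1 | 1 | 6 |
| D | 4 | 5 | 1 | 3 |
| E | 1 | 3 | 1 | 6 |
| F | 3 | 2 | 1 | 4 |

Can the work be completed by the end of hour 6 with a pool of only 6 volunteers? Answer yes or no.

no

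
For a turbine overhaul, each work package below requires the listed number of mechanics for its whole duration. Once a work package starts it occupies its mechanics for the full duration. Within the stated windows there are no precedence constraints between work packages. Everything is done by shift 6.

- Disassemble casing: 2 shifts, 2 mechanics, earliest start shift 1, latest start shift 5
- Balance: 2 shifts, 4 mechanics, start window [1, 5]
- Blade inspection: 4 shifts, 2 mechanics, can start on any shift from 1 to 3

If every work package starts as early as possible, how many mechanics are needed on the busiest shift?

8

Early-start schedule: Disassemble casing@1, Balance@1, Blade inspection@1.
Load per shift: shift 1: 8, shift 2: 8, shift 3: 2, shift 4: 2, shift 5: 0, shift 6: 0.
Peak is 8.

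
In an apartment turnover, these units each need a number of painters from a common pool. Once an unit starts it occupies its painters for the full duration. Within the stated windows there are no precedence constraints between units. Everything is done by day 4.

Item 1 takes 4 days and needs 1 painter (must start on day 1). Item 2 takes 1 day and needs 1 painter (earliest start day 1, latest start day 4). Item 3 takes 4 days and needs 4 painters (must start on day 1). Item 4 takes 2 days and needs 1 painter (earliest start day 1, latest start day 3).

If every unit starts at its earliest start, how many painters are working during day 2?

At early start, day 2 has: Item 1, Item 3, Item 4.
Demand: 1 + 4 + 1 = 6.

6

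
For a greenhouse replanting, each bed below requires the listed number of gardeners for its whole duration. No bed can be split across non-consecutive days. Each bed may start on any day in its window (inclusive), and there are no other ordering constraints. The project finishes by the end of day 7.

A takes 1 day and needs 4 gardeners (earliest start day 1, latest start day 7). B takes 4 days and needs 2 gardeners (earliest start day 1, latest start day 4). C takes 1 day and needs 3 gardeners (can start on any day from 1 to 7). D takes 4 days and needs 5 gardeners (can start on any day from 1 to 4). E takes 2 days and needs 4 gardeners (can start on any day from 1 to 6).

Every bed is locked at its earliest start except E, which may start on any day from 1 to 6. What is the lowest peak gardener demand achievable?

14

E@1: d1:18  d2:11  d3:7  d4:7  d5:0  d6:0  d7:0 → peak 18
E@2: d1:14  d2:11  d3:11  d4:7  d5:0  d6:0  d7:0 → peak 14
E@3: d1:14  d2:7  d3:11  d4:11  d5:0  d6:0  d7:0 → peak 14
E@4: d1:14  d2:7  d3:7  d4:11  d5:4  d6:0  d7:0 → peak 14
E@5: d1:14  d2:7  d3:7  d4:7  d5:4  d6:4  d7:0 → peak 14
E@6: d1:14  d2:7  d3:7  d4:7  d5:0  d6:4  d7:4 → peak 14
Best is E@2, peak 14.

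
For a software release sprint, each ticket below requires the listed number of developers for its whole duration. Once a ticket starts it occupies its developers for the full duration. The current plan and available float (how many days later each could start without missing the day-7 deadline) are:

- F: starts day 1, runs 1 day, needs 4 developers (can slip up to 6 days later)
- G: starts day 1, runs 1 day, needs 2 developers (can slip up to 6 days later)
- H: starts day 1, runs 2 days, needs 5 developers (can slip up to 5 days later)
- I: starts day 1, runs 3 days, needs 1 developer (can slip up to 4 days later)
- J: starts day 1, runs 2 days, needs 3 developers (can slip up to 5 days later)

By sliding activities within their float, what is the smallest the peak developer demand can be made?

Early-start (F@1, G@1, H@1, I@1, J@1) gives peak 15: d1:15  d2:9  d3:1  d4:0  d5:0  d6:0  d7:0.
Shift G→2, H→3, I→5, J→5.
Schedule F@1, G@2, H@3, I@5, J@5: d1:4  d2:2  d3:5  d4:5  d5:4  d6:4  d7:1 — peak 5.

5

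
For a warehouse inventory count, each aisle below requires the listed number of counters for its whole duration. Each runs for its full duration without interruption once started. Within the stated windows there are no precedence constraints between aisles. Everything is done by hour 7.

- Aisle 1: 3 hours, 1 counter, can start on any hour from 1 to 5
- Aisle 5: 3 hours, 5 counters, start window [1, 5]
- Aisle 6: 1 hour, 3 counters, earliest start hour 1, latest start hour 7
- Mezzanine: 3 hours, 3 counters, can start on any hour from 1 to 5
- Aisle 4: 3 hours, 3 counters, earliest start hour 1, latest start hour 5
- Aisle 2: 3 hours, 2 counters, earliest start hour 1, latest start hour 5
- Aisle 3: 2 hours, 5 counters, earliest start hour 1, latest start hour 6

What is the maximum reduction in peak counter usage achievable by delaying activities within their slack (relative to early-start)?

Early-start peak: h1:22  h2:19  h3:14  h4:0  h5:0  h6:0  h7:0 ⇒ 22.
Leveled (Aisle 1@1, Aisle 5@1, Aisle 6@1, Mezzanine@2, Aisle 4@4, Aisle 2@4, Aisle 3@5): h1:9  h2:9  h3:9  h4:8  h5:10  h6:10  h7:0 ⇒ 10.
Reduction 22 − 10 = 12.

12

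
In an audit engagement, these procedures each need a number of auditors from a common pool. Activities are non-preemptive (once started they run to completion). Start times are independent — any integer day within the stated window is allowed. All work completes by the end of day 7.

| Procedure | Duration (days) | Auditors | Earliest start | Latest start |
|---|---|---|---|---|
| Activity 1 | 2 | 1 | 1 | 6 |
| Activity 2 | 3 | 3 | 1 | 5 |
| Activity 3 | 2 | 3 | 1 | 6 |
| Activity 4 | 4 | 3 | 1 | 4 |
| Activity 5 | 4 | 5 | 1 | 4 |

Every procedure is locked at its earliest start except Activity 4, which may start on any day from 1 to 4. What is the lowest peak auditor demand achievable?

12

Activity 4@1: d1:15  d2:15  d3:11  d4:8  d5:0  d6:0  d7:0 → peak 15
Activity 4@2: d1:12  d2:15  d3:11  d4:8  d5:3  d6:0  d7:0 → peak 15
Activity 4@3: d1:12  d2:12  d3:11  d4:8  d5:3  d6:3  d7:0 → peak 12
Activity 4@4: d1:12  d2:12  d3:8  d4:8  d5:3  d6:3  d7:3 → peak 12
Best is Activity 4@3, peak 12.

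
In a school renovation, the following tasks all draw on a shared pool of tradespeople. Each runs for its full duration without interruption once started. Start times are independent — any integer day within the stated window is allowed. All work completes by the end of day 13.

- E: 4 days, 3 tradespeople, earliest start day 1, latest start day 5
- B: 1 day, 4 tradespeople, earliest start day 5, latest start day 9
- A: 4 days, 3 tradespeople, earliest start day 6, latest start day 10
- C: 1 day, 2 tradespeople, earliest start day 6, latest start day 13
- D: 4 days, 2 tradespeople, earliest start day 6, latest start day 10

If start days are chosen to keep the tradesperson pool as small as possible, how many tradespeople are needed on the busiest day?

4

Early-start (E@1, B@5, A@6, C@6, D@6) gives peak 7: d1:3  d2:3  d3:3  d4:3  d5:4  d6:7  d7:5  d8:5  d9:5  d10:0  d11:0  d12:0  d13:0.
Shift C→10, D→10.
Schedule E@1, B@5, A@6, C@10, D@10: d1:3  d2:3  d3:3  d4:3  d5:4  d6:3  d7:3  d8:3  d9:3  d10:4  d11:2  d12:2  d13:2 — peak 4.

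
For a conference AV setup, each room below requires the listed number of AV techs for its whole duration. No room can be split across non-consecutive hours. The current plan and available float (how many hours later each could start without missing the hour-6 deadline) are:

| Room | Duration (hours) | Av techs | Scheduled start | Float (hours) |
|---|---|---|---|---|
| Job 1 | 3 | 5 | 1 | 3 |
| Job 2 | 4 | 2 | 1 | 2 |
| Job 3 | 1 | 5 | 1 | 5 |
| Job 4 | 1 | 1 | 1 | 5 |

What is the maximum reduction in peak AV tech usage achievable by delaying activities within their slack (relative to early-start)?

6

Early-start peak: h1:13  h2:7  h3:7  h4:2  h5:0  h6:0 ⇒ 13.
Leveled (Job 1@1, Job 2@1, Job 3@4, Job 4@5): h1:7  h2:7  h3:7  h4:7  h5:1  h6:0 ⇒ 7.
Reduction 13 − 7 = 6.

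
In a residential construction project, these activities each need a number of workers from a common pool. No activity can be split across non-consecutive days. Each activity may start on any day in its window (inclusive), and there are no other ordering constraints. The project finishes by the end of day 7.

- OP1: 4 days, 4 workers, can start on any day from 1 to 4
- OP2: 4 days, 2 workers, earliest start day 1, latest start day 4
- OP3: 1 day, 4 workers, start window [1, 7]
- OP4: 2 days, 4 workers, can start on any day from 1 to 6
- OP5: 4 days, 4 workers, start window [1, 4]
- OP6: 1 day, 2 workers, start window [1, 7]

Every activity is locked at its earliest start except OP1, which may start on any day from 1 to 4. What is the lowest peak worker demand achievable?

16

OP1@1: d1:20  d2:14  d3:10  d4:10  d5:0  d6:0  d7:0 → peak 20
OP1@2: d1:16  d2:14  d3:10  d4:10  d5:4  d6:0  d7:0 → peak 16
OP1@3: d1:16  d2:10  d3:10  d4:10  d5:4  d6:4  d7:0 → peak 16
OP1@4: d1:16  d2:10  d3:6  d4:10  d5:4  d6:4  d7:4 → peak 16
Best is OP1@2, peak 16.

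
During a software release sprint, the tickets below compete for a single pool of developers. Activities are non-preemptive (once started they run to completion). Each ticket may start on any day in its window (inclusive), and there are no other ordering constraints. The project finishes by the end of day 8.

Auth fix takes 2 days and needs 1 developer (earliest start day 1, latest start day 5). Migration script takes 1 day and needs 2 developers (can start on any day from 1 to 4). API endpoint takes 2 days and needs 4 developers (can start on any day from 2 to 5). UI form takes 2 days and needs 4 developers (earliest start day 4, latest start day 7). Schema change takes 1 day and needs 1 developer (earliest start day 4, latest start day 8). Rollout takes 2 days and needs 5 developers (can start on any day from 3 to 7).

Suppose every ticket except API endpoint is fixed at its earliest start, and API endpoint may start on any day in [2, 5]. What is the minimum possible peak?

10

API endpoint@2: d1:3  d2:5  d3:9  d4:10  d5:4  d6:0  d7:0  d8:0 → peak 10
API endpoint@3: d1:3  d2:1  d3:9  d4:14  d5:4  d6:0  d7:0  d8:0 → peak 14
API endpoint@4: d1:3  d2:1  d3:5  d4:14  d5:8  d6:0  d7:0  d8:0 → peak 14
API endpoint@5: d1:3  d2:1  d3:5  d4:10  d5:8  d6:4  d7:0  d8:0 → peak 10
Best is API endpoint@2, peak 10.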